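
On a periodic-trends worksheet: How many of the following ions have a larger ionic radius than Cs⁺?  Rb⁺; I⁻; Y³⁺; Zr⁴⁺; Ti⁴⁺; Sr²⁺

1

Work out protons and electrons: Ti⁴⁺ has 18 e⁻ (Z=22), Zr⁴⁺ has 36 e⁻ (Z=40), Y³⁺ has 36 e⁻ (Z=39), Sr²⁺ has 36 e⁻ (Z=38), Rb⁺ has 36 e⁻ (Z=37), Cs⁺ has 54 e⁻ (Z=55), I⁻ has 54 e⁻ (Z=53). Ti⁴⁺ < Zr⁴⁺ (same group, 1 shell fewer); Zr⁴⁺ < Y³⁺ (both 36 e⁻, Z=40>39); Y³⁺ < Sr²⁺ (isoelectronic, higher Z=39 is smaller); Sr²⁺ < Rb⁺ (isoelectronic, higher Z=38 is smaller); Rb⁺ < Cs⁺ (same group, period 5 vs 6); Cs⁺ < I⁻ (both 54 e⁻, Z=55>53).
Placing each against Cs⁺: smaller — Ti⁴⁺, Zr⁴⁺, Y³⁺, Sr²⁺, Rb⁺; larger — I⁻. Count: 1.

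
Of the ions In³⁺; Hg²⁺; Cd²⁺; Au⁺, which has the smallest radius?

In³⁺

First list Z and electron count for each: In³⁺ has 46 e⁻ (Z=49), Cd²⁺ has 46 e⁻ (Z=48), Hg²⁺ has 78 e⁻ (Z=80), Au⁺ has 78 e⁻ (Z=79). In³⁺ < Cd²⁺ (isoelectronic, higher Z=49 is smaller); Cd²⁺ < Hg²⁺ (same group, period 5 vs 6); Hg²⁺ < Au⁺ (both 78 e⁻, Z=80>79).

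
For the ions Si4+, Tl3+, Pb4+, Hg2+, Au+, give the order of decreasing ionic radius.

Au+ > Hg2+ > Tl3+ > Pb4+ > Si4+

Work out protons and electrons: Si4+ has 10 e⁻ (Z=14), Pb4+ has 78 e⁻ (Z=82), Tl3+ has 78 e⁻ (Z=81), Hg2+ has 78 e⁻ (Z=80), Au+ has 78 e⁻ (Z=79). Si4+ < Pb4+ (same group, 3 shells fewer); Pb4+ < Tl3+ (both 78 e⁻, Z=82>81); Tl3+ < Hg2+ (both 78 e⁻, Z=81>80); Hg2+ < Au+ (isoelectronic, higher Z=80 is smaller).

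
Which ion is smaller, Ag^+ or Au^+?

Ag^+

These ions sit in one column with identical charge. Each step down the periodic table adds a principal shell, increasing the radius.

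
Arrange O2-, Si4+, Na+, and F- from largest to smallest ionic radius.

Isoelectronic series (10 e⁻ each). Size is set by nuclear charge: more protons means a smaller ion. Si4+ (Z=14), Na+ (Z=11), F- (Z=9), O2- (Z=8).

O2- > F- > Na+ > Si4+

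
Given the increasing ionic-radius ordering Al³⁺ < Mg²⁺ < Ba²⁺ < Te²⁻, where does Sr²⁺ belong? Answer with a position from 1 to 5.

Tabulating Z and e⁻: Al³⁺ has 10 e⁻ (Z=13), Mg²⁺ has 10 e⁻ (Z=12), Sr²⁺ has 36 e⁻ (Z=38), Ba²⁺ has 54 e⁻ (Z=56), Te²⁻ has 54 e⁻ (Z=52). Al³⁺ < Mg²⁺ (both 10 e⁻, Z=13>12); Mg²⁺ < Sr²⁺ (same group, period 3 vs 5); Sr²⁺ < Ba²⁺ (same group, 1 shell fewer); Ba²⁺ < Te²⁻ (both 54 e⁻, Z=56>52).
With Sr²⁺ included the full order is Al³⁺ < Mg²⁺ < Sr²⁺ < Ba²⁺ < Te²⁻, so it takes position 3.

3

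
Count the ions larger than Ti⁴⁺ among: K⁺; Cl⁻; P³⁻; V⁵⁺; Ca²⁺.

These species are isoelectronic with 18 electrons. The only difference is the number of protons: V⁵⁺ (Z=23), Ti⁴⁺ (Z=22), Ca²⁺ (Z=20), K⁺ (Z=19), Cl⁻ (Z=17), P³⁻ (Z=15). The strongest nuclear pull (V⁵⁺) gives the smallest ion.
Placing each against Ti⁴⁺: smaller — V⁵⁺; larger — Ca²⁺, K⁺, Cl⁻, P³⁻. So 4 are larger.

4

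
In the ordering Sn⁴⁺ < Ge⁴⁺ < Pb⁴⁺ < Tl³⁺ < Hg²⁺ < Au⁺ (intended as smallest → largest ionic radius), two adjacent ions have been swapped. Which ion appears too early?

The pair Sn⁴⁺, Ge⁴⁺ is the wrong way round — same group and charge — period 4 sits above period 5, so Ge⁴⁺ is smaller. All other adjacent pairs agree with periodic trends, so Sn⁴⁺ is the misplaced ion.

Sn⁴⁺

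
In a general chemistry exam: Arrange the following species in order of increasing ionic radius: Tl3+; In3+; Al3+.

Al3+ < In3+ < Tl3+

All are in the same group with charge +3. Radius grows down the group as n (the outermost shell) increases.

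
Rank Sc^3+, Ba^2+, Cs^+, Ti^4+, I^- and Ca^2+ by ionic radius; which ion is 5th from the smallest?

Electron counts and nuclear charges: Ti^4+ has 18 e⁻ (Z=22), Sc^3+ has 18 e⁻ (Z=21), Ca^2+ has 18 e⁻ (Z=20), Ba^2+ has 54 e⁻ (Z=56), Cs^+ has 54 e⁻ (Z=55), I^- has 54 e⁻ (Z=53). Ti^4+ < Sc^3+ (isoelectronic, higher Z=22 is smaller); Sc^3+ < Ca^2+ (both 18 e⁻, Z=21>20); Ca^2+ < Ba^2+ (same group, 2 shells fewer); Ba^2+ < Cs^+ (both 54 e⁻, Z=56>55); Cs^+ < I^- (both 54 e⁻, Z=55>53).
So the order is Ti^4+ < Sc^3+ < Ca^2+ < Ba^2+ < Cs^+ < I^-; the 5th-smallest ion is Cs^+.

Cs^+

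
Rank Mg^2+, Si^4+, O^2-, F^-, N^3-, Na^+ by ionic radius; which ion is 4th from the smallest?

F^-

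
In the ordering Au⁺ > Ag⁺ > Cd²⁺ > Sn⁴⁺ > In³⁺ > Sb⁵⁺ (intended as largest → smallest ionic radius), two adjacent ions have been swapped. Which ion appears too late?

In³⁺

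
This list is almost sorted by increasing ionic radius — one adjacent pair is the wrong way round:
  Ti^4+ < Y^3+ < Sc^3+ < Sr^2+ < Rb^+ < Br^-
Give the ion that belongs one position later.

Scanning neighbour by neighbour, only Y^3+/Sc^3+ violates a trend: both in group 3 with the same charge; Sc^3+ (period 4) has the smaller radius. That makes Y^3+ the one sitting a position early relative to where it belongs.

Y^3+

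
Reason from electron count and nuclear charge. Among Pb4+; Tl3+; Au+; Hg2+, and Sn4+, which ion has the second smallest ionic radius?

Pb4+

Work out protons and electrons: Sn4+: 46 e⁻, Z=50, Pb4+: 78 e⁻, Z=82, Tl3+: 78 e⁻, Z=81, Hg2+: 78 e⁻, Z=80, Au+: 78 e⁻, Z=79. Sn4+ < Pb4+ (same group, 1 shell fewer); Pb4+ < Tl3+ (isoelectronic, higher Z=82 is smaller); Tl3+ < Hg2+ (isoelectronic, higher Z=81 is smaller); Hg2+ < Au+ (both 78 e⁻, Z=80>79).
Ordering: Sn4+ < Pb4+ < Tl3+ < Hg2+ < Au+. The second smallest is Pb4+.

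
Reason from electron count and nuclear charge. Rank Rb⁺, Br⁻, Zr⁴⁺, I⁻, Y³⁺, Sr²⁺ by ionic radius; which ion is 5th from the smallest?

Tabulating Z and e⁻: Zr⁴⁺: 36 e⁻, Z=40, Y³⁺: 36 e⁻, Z=39, Sr²⁺: 36 e⁻, Z=38, Rb⁺: 36 e⁻, Z=37, Br⁻: 36 e⁻, Z=35, I⁻: 54 e⁻, Z=53. Zr⁴⁺ < Y³⁺ (both 36 e⁻, Z=40>39); Y³⁺ < Sr²⁺ (isoelectronic, higher Z=39 is smaller); Sr²⁺ < Rb⁺ (isoelectronic, higher Z=38 is smaller); Rb⁺ < Br⁻ (both 36 e⁻, Z=37>35); Br⁻ < I⁻ (same group, 1 shell fewer).
Ordering: Zr⁴⁺ < Y³⁺ < Sr²⁺ < Rb⁺ < Br⁻ < I⁻. The 5th smallest is Br⁻.

Br⁻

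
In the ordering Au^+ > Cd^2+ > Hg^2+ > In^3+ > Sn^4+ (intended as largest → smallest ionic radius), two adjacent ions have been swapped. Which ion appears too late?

Hg^2+

Compare adjacent ions: Cd^2+ and Hg^2+ are in one column with the same charge; the lighter period-5 ion has one fewer shell and is smaller — yet in this decreasing list Cd^2+ sits before Hg^2+. Nothing else is reversed, so Hg^2+ should move one place to the left.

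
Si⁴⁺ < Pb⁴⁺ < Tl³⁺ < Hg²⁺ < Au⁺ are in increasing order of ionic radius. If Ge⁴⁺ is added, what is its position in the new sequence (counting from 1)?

2

First list Z and electron count for each: Si⁴⁺ has 10 e⁻ (Z=14), Ge⁴⁺ has 28 e⁻ (Z=32), Pb⁴⁺ has 78 e⁻ (Z=82), Tl³⁺ has 78 e⁻ (Z=81), Hg²⁺ has 78 e⁻ (Z=80), Au⁺ has 78 e⁻ (Z=79). Si⁴⁺ < Ge⁴⁺ (same group, 1 shell fewer); Ge⁴⁺ < Pb⁴⁺ (same group, period 4 vs 6); Pb⁴⁺ < Tl³⁺ (isoelectronic, higher Z=82 is smaller); Tl³⁺ < Hg²⁺ (isoelectronic, higher Z=81 is smaller); Hg²⁺ < Au⁺ (both 78 e⁻, Z=80>79).
With Ge⁴⁺ included the full order is Si⁴⁺ < Ge⁴⁺ < Pb⁴⁺ < Tl³⁺ < Hg²⁺ < Au⁺, so it takes position 2.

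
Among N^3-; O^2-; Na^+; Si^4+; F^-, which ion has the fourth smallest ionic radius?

O^2-

Isoelectronic series (10 e⁻ each). Size is set by nuclear charge: more protons means a smaller ion. Si^4+ (Z=14), Na^+ (Z=11), F^- (Z=9), O^2- (Z=8), N^3- (Z=7).
Full ascending order: Si^4+ < Na^+ < F^- < O^2- < N^3-. Counting from the smallest, position 4 is O^2-.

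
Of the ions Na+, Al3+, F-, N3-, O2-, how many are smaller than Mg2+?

1

Each ion has 10 electrons. The ranking follows nuclear charge in reverse — greater Z gives a smaller radius. Al3+ (Z=13), Mg2+ (Z=12), Na+ (Z=11), F- (Z=9), O2- (Z=8), N3- (Z=7).
Overall: Al3+ < Mg2+ < Na+ < F- < O2- < N3-. Mg2+ has 1 below it and 4 above. So 1 is smaller.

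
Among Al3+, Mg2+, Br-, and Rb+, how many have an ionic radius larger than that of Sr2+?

Electron counts and nuclear charges: Al3+ has 10 e⁻ (Z=13), Mg2+ has 10 e⁻ (Z=12), Sr2+ has 36 e⁻ (Z=38), Rb+ has 36 e⁻ (Z=37), Br- has 36 e⁻ (Z=35). Al3+ < Mg2+ (both 10 e⁻, Z=13>12); Mg2+ < Sr2+ (same group, 2 shells fewer); Sr2+ < Rb+ (both 36 e⁻, Z=38>37); Rb+ < Br- (both 36 e⁻, Z=37>35).
Relative to Sr2+, the ions that are larger are Rb+, Br-. Count: 2.

2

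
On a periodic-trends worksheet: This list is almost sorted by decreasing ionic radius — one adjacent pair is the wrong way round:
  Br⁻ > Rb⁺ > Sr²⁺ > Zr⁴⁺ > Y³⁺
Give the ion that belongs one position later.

Scanning neighbour by neighbour, only Zr⁴⁺/Y³⁺ violates a trend: both have 36 electrons but Z(Zr)=40 > Z(Y)=39, so Zr⁴⁺ should be the smaller of the two. That makes Zr⁴⁺ the one sitting a position early relative to where it belongs.

Zr⁴⁺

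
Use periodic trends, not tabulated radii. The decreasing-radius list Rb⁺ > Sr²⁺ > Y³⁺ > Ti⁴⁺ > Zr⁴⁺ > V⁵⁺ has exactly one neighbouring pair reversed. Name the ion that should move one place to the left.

Zr⁴⁺

The pair Ti⁴⁺, Zr⁴⁺ is the wrong way round — both in group 4 with the same charge; Ti⁴⁺ (period 4) has the smaller radius. All other adjacent pairs agree with periodic trends, so Zr⁴⁺ is the misplaced ion.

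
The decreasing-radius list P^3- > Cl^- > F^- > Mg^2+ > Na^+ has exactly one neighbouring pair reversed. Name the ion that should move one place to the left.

Na^+

Scanning neighbour by neighbour, only Mg^2+/Na^+ violates a trend: they are isoelectronic (10 e⁻) and Mg has more protons than Na (12 vs 11), making Mg^2+ smaller. That makes Na^+ the one sitting a position late relative to where it belongs.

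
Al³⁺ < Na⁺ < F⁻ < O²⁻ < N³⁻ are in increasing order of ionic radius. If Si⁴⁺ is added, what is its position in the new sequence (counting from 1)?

1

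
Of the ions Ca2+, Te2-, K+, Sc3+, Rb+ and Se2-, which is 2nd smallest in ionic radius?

Ca2+

Sc3+: 18 e⁻, Z=21, Ca2+: 18 e⁻, Z=20, K+: 18 e⁻, Z=19, Rb+: 36 e⁻, Z=37, Se2-: 36 e⁻, Z=34, Te2-: 54 e⁻, Z=52. Sc3+ < Ca2+ (isoelectronic, higher Z=21 is smaller); Ca2+ < K+ (both 18 e⁻, Z=20>19); K+ < Rb+ (same group, period 4 vs 5); Rb+ < Se2- (both 36 e⁻, Z=37>34); Se2- < Te2- (same group, 1 shell fewer).
Ordering: Sc3+ < Ca2+ < K+ < Rb+ < Se2- < Te2-. The 2nd smallest is Ca2+.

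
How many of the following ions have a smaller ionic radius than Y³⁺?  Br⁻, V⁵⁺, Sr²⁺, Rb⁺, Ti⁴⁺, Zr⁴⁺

V⁵⁺: 18 e⁻, Z=23, Ti⁴⁺: 18 e⁻, Z=22, Zr⁴⁺: 36 e⁻, Z=40, Y³⁺: 36 e⁻, Z=39, Sr²⁺: 36 e⁻, Z=38, Rb⁺: 36 e⁻, Z=37, Br⁻: 36 e⁻, Z=35. V⁵⁺ < Ti⁴⁺ (both 18 e⁻, Z=23>22); Ti⁴⁺ < Zr⁴⁺ (same group, 1 shell fewer); Zr⁴⁺ < Y³⁺ (isoelectronic, higher Z=40 is smaller); Y³⁺ < Sr²⁺ (isoelectronic, higher Z=39 is smaller); Sr²⁺ < Rb⁺ (both 36 e⁻, Z=38>37); Rb⁺ < Br⁻ (isoelectronic, higher Z=37 is smaller).
Ordering all of them (including Y³⁺) by radius gives V⁵⁺ < Ti⁴⁺ < Zr⁴⁺ < Y³⁺ < Sr²⁺ < Rb⁺ < Br⁻. That's 3.

3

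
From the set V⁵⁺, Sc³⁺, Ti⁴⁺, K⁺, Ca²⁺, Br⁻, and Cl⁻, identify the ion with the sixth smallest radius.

First list Z and electron count for each: V⁵⁺ has 18 e⁻ (Z=23), Ti⁴⁺ has 18 e⁻ (Z=22), Sc³⁺ has 18 e⁻ (Z=21), Ca²⁺ has 18 e⁻ (Z=20), K⁺ has 18 e⁻ (Z=19), Cl⁻ has 18 e⁻ (Z=17), Br⁻ has 36 e⁻ (Z=35). V⁵⁺ < Ti⁴⁺ (isoelectronic, higher Z=23 is smaller); Ti⁴⁺ < Sc³⁺ (isoelectronic, higher Z=22 is smaller); Sc³⁺ < Ca²⁺ (both 18 e⁻, Z=21>20); Ca²⁺ < K⁺ (isoelectronic, higher Z=20 is smaller); K⁺ < Cl⁻ (both 18 e⁻, Z=19>17); Cl⁻ < Br⁻ (same group, 1 shell fewer).
Full ascending order: V⁵⁺ < Ti⁴⁺ < Sc³⁺ < Ca²⁺ < K⁺ < Cl⁻ < Br⁻. Counting from the smallest, position 6 is Cl⁻.

Cl⁻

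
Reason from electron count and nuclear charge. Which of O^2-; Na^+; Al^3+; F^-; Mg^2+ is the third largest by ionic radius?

Na^+

These species are isoelectronic with 10 electrons. The only difference is the number of protons: Al^3+ (Z=13), Mg^2+ (Z=12), Na^+ (Z=11), F^- (Z=9), O^2- (Z=8). The strongest nuclear pull (Al^3+) gives the smallest ion.
Ordering: Al^3+ < Mg^2+ < Na^+ < F^- < O^2-. The third largest is Na^+.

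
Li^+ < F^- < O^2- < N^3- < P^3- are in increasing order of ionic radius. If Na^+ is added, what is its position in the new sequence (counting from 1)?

2

First list Z and electron count for each: Li^+ (Z=3, 2 e⁻), Na^+ (Z=11, 10 e⁻), F^- (Z=9, 10 e⁻), O^2- (Z=8, 10 e⁻), N^3- (Z=7, 10 e⁻), P^3- (Z=15, 18 e⁻). Li^+ < Na^+ (same group, 1 shell fewer); Na^+ < F^- (isoelectronic, higher Z=11 is smaller); F^- < O^2- (both 10 e⁻, Z=9>8); O^2- < N^3- (isoelectronic, higher Z=8 is smaller); N^3- < P^3- (same group, 1 shell fewer).
The complete sequence is Li^+ < Na^+ < F^- < O^2- < N^3- < P^3-. Na^+ sits at position 2.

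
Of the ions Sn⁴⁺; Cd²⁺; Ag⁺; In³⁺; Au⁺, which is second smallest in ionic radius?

In³⁺

Tabulating Z and e⁻: Sn⁴⁺ (Z=50, 46 e⁻), In³⁺ (Z=49, 46 e⁻), Cd²⁺ (Z=48, 46 e⁻), Ag⁺ (Z=47, 46 e⁻), Au⁺ (Z=79, 78 e⁻). Sn⁴⁺ < In³⁺ (both 46 e⁻, Z=50>49); In³⁺ < Cd²⁺ (both 46 e⁻, Z=49>48); Cd²⁺ < Ag⁺ (both 46 e⁻, Z=48>47); Ag⁺ < Au⁺ (same group, 1 shell fewer).
That gives Sn⁴⁺ < In³⁺ < Cd²⁺ < Ag⁺ < Au⁺. From the smallest end, number 2 is In³⁺.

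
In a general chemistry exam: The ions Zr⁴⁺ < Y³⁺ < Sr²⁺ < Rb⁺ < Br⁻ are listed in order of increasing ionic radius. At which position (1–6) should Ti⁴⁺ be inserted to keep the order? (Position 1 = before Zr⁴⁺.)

Work out protons and electrons: Ti⁴⁺: 18 e⁻, Z=22, Zr⁴⁺: 36 e⁻, Z=40, Y³⁺: 36 e⁻, Z=39, Sr²⁺: 36 e⁻, Z=38, Rb⁺: 36 e⁻, Z=37, Br⁻: 36 e⁻, Z=35. Ti⁴⁺ < Zr⁴⁺ (same group, 1 shell fewer); Zr⁴⁺ < Y³⁺ (isoelectronic, higher Z=40 is smaller); Y³⁺ < Sr²⁺ (isoelectronic, higher Z=39 is smaller); Sr²⁺ < Rb⁺ (both 36 e⁻, Z=38>37); Rb⁺ < Br⁻ (isoelectronic, higher Z=37 is smaller).
The complete sequence is Ti⁴⁺ < Zr⁴⁺ < Y³⁺ < Sr²⁺ < Rb⁺ < Br⁻. Ti⁴⁺ sits at position 1.

1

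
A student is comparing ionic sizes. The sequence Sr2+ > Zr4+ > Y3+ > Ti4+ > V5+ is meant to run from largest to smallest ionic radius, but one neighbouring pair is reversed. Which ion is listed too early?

Zr4+

The pair Zr4+, Y3+ is the wrong way round — they are isoelectronic (36 e⁻) and Zr has more protons than Y (40 vs 39), making Zr4+ smaller. All other adjacent pairs agree with periodic trends, so Zr4+ is the misplaced ion.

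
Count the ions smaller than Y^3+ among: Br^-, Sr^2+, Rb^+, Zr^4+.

1

Each ion has 36 electrons. The ranking follows nuclear charge in reverse — greater Z gives a smaller radius. Zr^4+ (Z=40), Y^3+ (Z=39), Sr^2+ (Z=38), Rb^+ (Z=37), Br^- (Z=35).
Overall: Zr^4+ < Y^3+ < Sr^2+ < Rb^+ < Br^-. Y^3+ has 1 below it and 3 above. So 1 is smaller.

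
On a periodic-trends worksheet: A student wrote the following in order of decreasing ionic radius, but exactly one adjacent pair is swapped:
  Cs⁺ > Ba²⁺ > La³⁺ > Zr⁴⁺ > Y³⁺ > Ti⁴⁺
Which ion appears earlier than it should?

Compare adjacent ions: they are isoelectronic (36 e⁻) and Zr has more protons than Y (40 vs 39), making Zr⁴⁺ smaller — yet in this decreasing list Zr⁴⁺ sits before Y³⁺. Nothing else is reversed, so Zr⁴⁺ should move one place to the right.

Zr⁴⁺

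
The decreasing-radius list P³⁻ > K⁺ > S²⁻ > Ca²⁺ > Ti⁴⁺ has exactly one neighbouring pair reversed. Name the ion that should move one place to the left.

S²⁻

Compare adjacent ions: K⁺ and S²⁻ share 18 electrons; the higher nuclear charge on K (Z=19) contracts it more, so K⁺ < S²⁻ — yet in this decreasing list K⁺ sits before S²⁻. Nothing else is reversed, so S²⁻ should move one place to the left.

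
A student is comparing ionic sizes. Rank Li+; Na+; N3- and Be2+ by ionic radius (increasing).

Work out protons and electrons: Be2+ (Z=4, 2 e⁻), Li+ (Z=3, 2 e⁻), Na+ (Z=11, 10 e⁻), N3- (Z=7, 10 e⁻). Be2+ < Li+ (isoelectronic, higher Z=4 is smaller); Li+ < Na+ (same group, period 2 vs 3); Na+ < N3- (both 10 e⁻, Z=11>7).

Be2+ < Li+ < Na+ < N3-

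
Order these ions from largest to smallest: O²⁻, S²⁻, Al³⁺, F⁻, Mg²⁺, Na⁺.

Electron counts and nuclear charges: Al³⁺: 10 e⁻, Z=13, Mg²⁺: 10 e⁻, Z=12, Na⁺: 10 e⁻, Z=11, F⁻: 10 e⁻, Z=9, O²⁻: 10 e⁻, Z=8, S²⁻: 18 e⁻, Z=16. Al³⁺ < Mg²⁺ (both 10 e⁻, Z=13>12); Mg²⁺ < Na⁺ (both 10 e⁻, Z=12>11); Na⁺ < F⁻ (both 10 e⁻, Z=11>9); F⁻ < O²⁻ (both 10 e⁻, Z=9>8); O²⁻ < S²⁻ (same group, period 2 vs 3).

S²⁻ > O²⁻ > F⁻ > Na⁺ > Mg²⁺ > Al³⁺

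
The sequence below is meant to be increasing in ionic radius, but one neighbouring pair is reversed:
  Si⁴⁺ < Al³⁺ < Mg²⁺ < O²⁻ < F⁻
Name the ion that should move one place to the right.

Check each adjacent pair. O²⁻ and F⁻ are reversed: they are isoelectronic (10 e⁻) and F has more protons than O (9 vs 8), making F⁻ smaller. No other neighbouring pair contradicts the periodic trends, so O²⁻ is the ion listed too early.

O²⁻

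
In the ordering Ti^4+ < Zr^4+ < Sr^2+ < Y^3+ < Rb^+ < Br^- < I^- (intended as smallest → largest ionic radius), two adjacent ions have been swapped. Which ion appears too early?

Scanning neighbour by neighbour, only Sr^2+/Y^3+ violates a trend: Y^3+ and Sr^2+ share 36 electrons; the higher nuclear charge on Y (Z=39) contracts it more, so Y^3+ < Sr^2+. That makes Sr^2+ the one sitting a position early relative to where it belongs.

Sr^2+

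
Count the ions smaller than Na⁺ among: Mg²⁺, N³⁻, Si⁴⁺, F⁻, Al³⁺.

These species are isoelectronic with 10 electrons. The only difference is the number of protons: Si⁴⁺ (Z=14), Al³⁺ (Z=13), Mg²⁺ (Z=12), Na⁺ (Z=11), F⁻ (Z=9), N³⁻ (Z=7). The strongest nuclear pull (Si⁴⁺) gives the smallest ion.
Overall: Si⁴⁺ < Al³⁺ < Mg²⁺ < Na⁺ < F⁻ < N³⁻. Na⁺ has 3 below it and 2 above. That's 3.

3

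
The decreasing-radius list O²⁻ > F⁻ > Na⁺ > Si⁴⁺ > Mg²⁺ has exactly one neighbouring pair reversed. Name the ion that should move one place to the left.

Mg²⁺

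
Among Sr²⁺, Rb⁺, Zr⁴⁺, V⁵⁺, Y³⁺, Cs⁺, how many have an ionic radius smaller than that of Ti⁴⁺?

V⁵⁺ has 18 e⁻ (Z=23), Ti⁴⁺ has 18 e⁻ (Z=22), Zr⁴⁺ has 36 e⁻ (Z=40), Y³⁺ has 36 e⁻ (Z=39), Sr²⁺ has 36 e⁻ (Z=38), Rb⁺ has 36 e⁻ (Z=37), Cs⁺ has 54 e⁻ (Z=55). V⁵⁺ < Ti⁴⁺ (isoelectronic, higher Z=23 is smaller); Ti⁴⁺ < Zr⁴⁺ (same group, period 4 vs 5); Zr⁴⁺ < Y³⁺ (both 36 e⁻, Z=40>39); Y³⁺ < Sr²⁺ (isoelectronic, higher Z=39 is smaller); Sr²⁺ < Rb⁺ (both 36 e⁻, Z=38>37); Rb⁺ < Cs⁺ (same group, 1 shell fewer).
Ordering all of them (including Ti⁴⁺) by radius gives V⁵⁺ < Ti⁴⁺ < Zr⁴⁺ < Y³⁺ < Sr²⁺ < Rb⁺ < Cs⁺. Count: 1.

1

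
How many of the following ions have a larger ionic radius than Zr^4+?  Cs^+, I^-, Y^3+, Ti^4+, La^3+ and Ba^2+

5

Ti^4+ has 18 e⁻ (Z=22), Zr^4+ has 36 e⁻ (Z=40), Y^3+ has 36 e⁻ (Z=39), La^3+ has 54 e⁻ (Z=57), Ba^2+ has 54 e⁻ (Z=56), Cs^+ has 54 e⁻ (Z=55), I^- has 54 e⁻ (Z=53). Ti^4+ < Zr^4+ (same group, period 4 vs 5); Zr^4+ < Y^3+ (both 36 e⁻, Z=40>39); Y^3+ < La^3+ (same group, period 5 vs 6); La^3+ < Ba^2+ (both 54 e⁻, Z=57>56); Ba^2+ < Cs^+ (both 54 e⁻, Z=56>55); Cs^+ < I^- (isoelectronic, higher Z=55 is smaller).
Relative to Zr^4+, the ions that are larger are Y^3+, La^3+, Ba^2+, Cs^+, I^-. So 5 are larger.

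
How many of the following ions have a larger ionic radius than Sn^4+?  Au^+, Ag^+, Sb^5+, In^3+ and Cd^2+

Sb^5+ has 46 e⁻ (Z=51), Sn^4+ has 46 e⁻ (Z=50), In^3+ has 46 e⁻ (Z=49), Cd^2+ has 46 e⁻ (Z=48), Ag^+ has 46 e⁻ (Z=47), Au^+ has 78 e⁻ (Z=79). Sb^5+ < Sn^4+ (both 46 e⁻, Z=51>50); Sn^4+ < In^3+ (isoelectronic, higher Z=50 is smaller); In^3+ < Cd^2+ (both 46 e⁻, Z=49>48); Cd^2+ < Ag^+ (both 46 e⁻, Z=48>47); Ag^+ < Au^+ (same group, period 5 vs 6).
Overall: Sb^5+ < Sn^4+ < In^3+ < Cd^2+ < Ag^+ < Au^+. Sn^4+ has 1 below it and 4 above. So 4 are larger.

4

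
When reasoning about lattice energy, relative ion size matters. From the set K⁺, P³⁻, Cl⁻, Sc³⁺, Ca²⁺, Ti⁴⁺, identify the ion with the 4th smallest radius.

Each ion has 18 electrons. The ranking follows nuclear charge in reverse — greater Z gives a smaller radius. Ti⁴⁺ (Z=22), Sc³⁺ (Z=21), Ca²⁺ (Z=20), K⁺ (Z=19), Cl⁻ (Z=17), P³⁻ (Z=15).
So the order is Ti⁴⁺ < Sc³⁺ < Ca²⁺ < K⁺ < Cl⁻ < P³⁻; the 4th-smallest ion is K⁺.

K⁺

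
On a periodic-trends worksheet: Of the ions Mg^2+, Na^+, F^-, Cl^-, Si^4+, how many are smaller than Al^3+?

1

Si^4+ (Z=14, 10 e⁻), Al^3+ (Z=13, 10 e⁻), Mg^2+ (Z=12, 10 e⁻), Na^+ (Z=11, 10 e⁻), F^- (Z=9, 10 e⁻), Cl^- (Z=17, 18 e⁻). Si^4+ < Al^3+ (both 10 e⁻, Z=14>13); Al^3+ < Mg^2+ (isoelectronic, higher Z=13 is smaller); Mg^2+ < Na^+ (isoelectronic, higher Z=12 is smaller); Na^+ < F^- (both 10 e⁻, Z=11>9); F^- < Cl^- (same group, period 2 vs 3).
Ordering all of them (including Al^3+) by radius gives Si^4+ < Al^3+ < Mg^2+ < Na^+ < F^- < Cl^-. So 1 is smaller.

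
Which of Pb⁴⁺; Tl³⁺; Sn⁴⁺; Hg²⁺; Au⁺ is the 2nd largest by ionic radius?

Hg²⁺

Sn⁴⁺: 46 e⁻, Z=50, Pb⁴⁺: 78 e⁻, Z=82, Tl³⁺: 78 e⁻, Z=81, Hg²⁺: 78 e⁻, Z=80, Au⁺: 78 e⁻, Z=79. Sn⁴⁺ < Pb⁴⁺ (same group, period 5 vs 6); Pb⁴⁺ < Tl³⁺ (isoelectronic, higher Z=82 is smaller); Tl³⁺ < Hg²⁺ (both 78 e⁻, Z=81>80); Hg²⁺ < Au⁺ (isoelectronic, higher Z=80 is smaller).
So the order is Sn⁴⁺ < Pb⁴⁺ < Tl³⁺ < Hg²⁺ < Au⁺; the 2nd-largest ion is Hg²⁺.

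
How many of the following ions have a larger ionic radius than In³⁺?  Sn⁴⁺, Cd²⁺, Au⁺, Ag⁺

First list Z and electron count for each: Sn⁴⁺: 46 e⁻, Z=50, In³⁺: 46 e⁻, Z=49, Cd²⁺: 46 e⁻, Z=48, Ag⁺: 46 e⁻, Z=47, Au⁺: 78 e⁻, Z=79. Sn⁴⁺ < In³⁺ (both 46 e⁻, Z=50>49); In³⁺ < Cd²⁺ (isoelectronic, higher Z=49 is smaller); Cd²⁺ < Ag⁺ (isoelectronic, higher Z=48 is smaller); Ag⁺ < Au⁺ (same group, 1 shell fewer).
Relative to In³⁺, the ions that are larger are Cd²⁺, Ag⁺, Au⁺. So 3 are larger.

3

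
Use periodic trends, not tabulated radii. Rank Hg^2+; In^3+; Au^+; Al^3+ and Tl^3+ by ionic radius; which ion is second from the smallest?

In^3+

First list Z and electron count for each: Al^3+ (Z=13, 10 e⁻), In^3+ (Z=49, 46 e⁻), Tl^3+ (Z=81, 78 e⁻), Hg^2+ (Z=80, 78 e⁻), Au^+ (Z=79, 78 e⁻). Al^3+ < In^3+ (same group, period 3 vs 5); In^3+ < Tl^3+ (same group, period 5 vs 6); Tl^3+ < Hg^2+ (both 78 e⁻, Z=81>80); Hg^2+ < Au^+ (isoelectronic, higher Z=80 is smaller).
That gives Al^3+ < In^3+ < Tl^3+ < Hg^2+ < Au^+. From the smallest end, number 2 is In^3+.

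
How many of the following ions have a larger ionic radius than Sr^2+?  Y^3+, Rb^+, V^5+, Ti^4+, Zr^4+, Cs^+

Electron counts and nuclear charges: V^5+ has 18 e⁻ (Z=23), Ti^4+ has 18 e⁻ (Z=22), Zr^4+ has 36 e⁻ (Z=40), Y^3+ has 36 e⁻ (Z=39), Sr^2+ has 36 e⁻ (Z=38), Rb^+ has 36 e⁻ (Z=37), Cs^+ has 54 e⁻ (Z=55). V^5+ < Ti^4+ (isoelectronic, higher Z=23 is smaller); Ti^4+ < Zr^4+ (same group, period 4 vs 5); Zr^4+ < Y^3+ (isoelectronic, higher Z=40 is smaller); Y^3+ < Sr^2+ (isoelectronic, higher Z=39 is smaller); Sr^2+ < Rb^+ (both 36 e⁻, Z=38>37); Rb^+ < Cs^+ (same group, 1 shell fewer).
Overall: V^5+ < Ti^4+ < Zr^4+ < Y^3+ < Sr^2+ < Rb^+ < Cs^+. Sr^2+ has 4 below it and 2 above. So 2 are larger.

2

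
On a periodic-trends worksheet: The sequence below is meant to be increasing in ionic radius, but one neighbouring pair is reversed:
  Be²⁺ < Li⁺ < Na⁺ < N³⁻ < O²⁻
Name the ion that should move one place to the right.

Check each adjacent pair. N³⁻ and O²⁻ are reversed: both have 10 electrons but Z(O)=8 > Z(N)=7, so O²⁻ should be the smaller of the two. No other neighbouring pair contradicts the periodic trends, so N³⁻ is the ion listed too early.

N³⁻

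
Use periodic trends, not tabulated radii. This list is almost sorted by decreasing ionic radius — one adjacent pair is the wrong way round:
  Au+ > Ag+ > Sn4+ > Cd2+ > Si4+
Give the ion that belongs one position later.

Sn4+

Check each adjacent pair. Sn4+ and Cd2+ are reversed: both have 46 electrons but Z(Sn)=50 > Z(Cd)=48, so Sn4+ should be the smaller of the two. No other neighbouring pair contradicts the periodic trends, so Sn4+ is the ion listed too early.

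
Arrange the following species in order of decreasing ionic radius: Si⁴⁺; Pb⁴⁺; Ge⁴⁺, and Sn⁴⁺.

All are in the same group with charge +4. Radius grows down the group as n (the outermost shell) increases.

Pb⁴⁺ > Sn⁴⁺ > Ge⁴⁺ > Si⁴⁺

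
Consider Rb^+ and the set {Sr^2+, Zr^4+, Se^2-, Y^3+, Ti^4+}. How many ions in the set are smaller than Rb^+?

4

Electron counts and nuclear charges: Ti^4+: 18 e⁻, Z=22, Zr^4+: 36 e⁻, Z=40, Y^3+: 36 e⁻, Z=39, Sr^2+: 36 e⁻, Z=38, Rb^+: 36 e⁻, Z=37, Se^2-: 36 e⁻, Z=34. Ti^4+ < Zr^4+ (same group, 1 shell fewer); Zr^4+ < Y^3+ (both 36 e⁻, Z=40>39); Y^3+ < Sr^2+ (both 36 e⁻, Z=39>38); Sr^2+ < Rb^+ (both 36 e⁻, Z=38>37); Rb^+ < Se^2- (both 36 e⁻, Z=37>34).
Placing each against Rb^+: smaller — Ti^4+, Zr^4+, Y^3+, Sr^2+; larger — Se^2-. Count: 4.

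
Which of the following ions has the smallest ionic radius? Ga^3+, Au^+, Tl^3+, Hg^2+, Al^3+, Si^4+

Si^4+

Tabulating Z and e⁻: Si^4+: 10 e⁻, Z=14, Al^3+: 10 e⁻, Z=13, Ga^3+: 28 e⁻, Z=31, Tl^3+: 78 e⁻, Z=81, Hg^2+: 78 e⁻, Z=80, Au^+: 78 e⁻, Z=79. Si^4+ < Al^3+ (isoelectronic, higher Z=14 is smaller); Al^3+ < Ga^3+ (same group, period 3 vs 4); Ga^3+ < Tl^3+ (same group, 2 shells fewer); Tl^3+ < Hg^2+ (both 78 e⁻, Z=81>80); Hg^2+ < Au^+ (both 78 e⁻, Z=80>79).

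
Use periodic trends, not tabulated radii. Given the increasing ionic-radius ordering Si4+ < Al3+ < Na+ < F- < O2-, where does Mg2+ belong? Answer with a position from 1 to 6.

All of these have 10 electrons (isoelectronic). With the same electron cloud, the ion with the most protons pulls it in tightest. Nuclear charges: Si4+ (Z=14), Al3+ (Z=13), Mg2+ (Z=12), Na+ (Z=11), F- (Z=9), O2- (Z=8). Highest Z is smallest.
With Mg2+ included the full order is Si4+ < Al3+ < Mg2+ < Na+ < F- < O2-, so it takes position 3.

3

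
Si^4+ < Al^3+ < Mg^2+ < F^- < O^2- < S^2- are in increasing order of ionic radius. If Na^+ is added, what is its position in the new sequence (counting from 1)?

4

First list Z and electron count for each: Si^4+ (Z=14, 10 e⁻), Al^3+ (Z=13, 10 e⁻), Mg^2+ (Z=12, 10 e⁻), Na^+ (Z=11, 10 e⁻), F^- (Z=9, 10 e⁻), O^2- (Z=8, 10 e⁻), S^2- (Z=16, 18 e⁻). Si^4+ < Al^3+ (both 10 e⁻, Z=14>13); Al^3+ < Mg^2+ (both 10 e⁻, Z=13>12); Mg^2+ < Na^+ (both 10 e⁻, Z=12>11); Na^+ < F^- (isoelectronic, higher Z=11 is smaller); F^- < O^2- (isoelectronic, higher Z=9 is smaller); O^2- < S^2- (same group, period 2 vs 3).
Merged order: Si^4+ < Al^3+ < Mg^2+ < Na^+ < F^- < O^2- < S^2- — Na^+ is number 4.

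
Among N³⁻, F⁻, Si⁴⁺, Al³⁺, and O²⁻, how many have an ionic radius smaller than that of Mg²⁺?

2

These species are isoelectronic with 10 electrons. The only difference is the number of protons: Si⁴⁺ (Z=14), Al³⁺ (Z=13), Mg²⁺ (Z=12), F⁻ (Z=9), O²⁻ (Z=8), N³⁻ (Z=7). The strongest nuclear pull (Si⁴⁺) gives the smallest ion.
Ordering all of them (including Mg²⁺) by radius gives Si⁴⁺ < Al³⁺ < Mg²⁺ < F⁻ < O²⁻ < N³⁻. Count: 2.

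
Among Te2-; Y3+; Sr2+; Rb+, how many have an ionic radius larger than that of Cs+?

Y3+ has 36 e⁻ (Z=39), Sr2+ has 36 e⁻ (Z=38), Rb+ has 36 e⁻ (Z=37), Cs+ has 54 e⁻ (Z=55), Te2- has 54 e⁻ (Z=52). Y3+ < Sr2+ (isoelectronic, higher Z=39 is smaller); Sr2+ < Rb+ (both 36 e⁻, Z=38>37); Rb+ < Cs+ (same group, 1 shell fewer); Cs+ < Te2- (both 54 e⁻, Z=55>52).
Relative to Cs+, the ions that are larger are Te2-. Count: 1.

1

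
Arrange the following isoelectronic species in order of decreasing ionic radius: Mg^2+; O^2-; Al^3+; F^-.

Each ion has 10 electrons. The ranking follows nuclear charge in reverse — greater Z gives a smaller radius. Al^3+ (Z=13), Mg^2+ (Z=12), F^- (Z=9), O^2- (Z=8).

O^2- > F^- > Mg^2+ > Al^3+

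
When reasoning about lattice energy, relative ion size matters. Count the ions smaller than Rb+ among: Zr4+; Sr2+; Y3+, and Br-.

Isoelectronic series (36 e⁻ each). Size is set by nuclear charge: more protons means a smaller ion. Zr4+ (Z=40), Y3+ (Z=39), Sr2+ (Z=38), Rb+ (Z=37), Br- (Z=35).
Overall: Zr4+ < Y3+ < Sr2+ < Rb+ < Br-. Rb+ has 3 below it and 1 above. So 3 are smaller.

3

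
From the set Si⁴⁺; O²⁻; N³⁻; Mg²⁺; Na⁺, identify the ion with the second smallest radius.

Isoelectronic series (10 e⁻ each). Size is set by nuclear charge: more protons means a smaller ion. Si⁴⁺ (Z=14), Mg²⁺ (Z=12), Na⁺ (Z=11), O²⁻ (Z=8), N³⁻ (Z=7).
Full ascending order: Si⁴⁺ < Mg²⁺ < Na⁺ < O²⁻ < N³⁻. Counting from the smallest, position 2 is Mg²⁺.

Mg²⁺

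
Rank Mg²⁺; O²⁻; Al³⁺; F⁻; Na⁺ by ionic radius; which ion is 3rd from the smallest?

Na⁺

These species are isoelectronic with 10 electrons. The only difference is the number of protons: Al³⁺ (Z=13), Mg²⁺ (Z=12), Na⁺ (Z=11), F⁻ (Z=9), O²⁻ (Z=8). The strongest nuclear pull (Al³⁺) gives the smallest ion.
That gives Al³⁺ < Mg²⁺ < Na⁺ < F⁻ < O²⁻. From the smallest end, number 3 is Na⁺.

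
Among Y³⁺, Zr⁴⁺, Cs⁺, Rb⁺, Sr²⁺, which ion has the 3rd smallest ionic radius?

First list Z and electron count for each: Zr⁴⁺: 36 e⁻, Z=40, Y³⁺: 36 e⁻, Z=39, Sr²⁺: 36 e⁻, Z=38, Rb⁺: 36 e⁻, Z=37, Cs⁺: 54 e⁻, Z=55. Zr⁴⁺ < Y³⁺ (isoelectronic, higher Z=40 is smaller); Y³⁺ < Sr²⁺ (isoelectronic, higher Z=39 is smaller); Sr²⁺ < Rb⁺ (both 36 e⁻, Z=38>37); Rb⁺ < Cs⁺ (same group, 1 shell fewer).
So the order is Zr⁴⁺ < Y³⁺ < Sr²⁺ < Rb⁺ < Cs⁺; the 3rd-smallest ion is Sr²⁺.

Sr²⁺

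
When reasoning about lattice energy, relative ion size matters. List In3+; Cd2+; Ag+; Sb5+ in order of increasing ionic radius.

All of these have 46 electrons (isoelectronic). With the same electron cloud, the ion with the most protons pulls it in tightest. Nuclear charges: Sb5+ (Z=51), In3+ (Z=49), Cd2+ (Z=48), Ag+ (Z=47). Highest Z is smallest.

Sb5+ < In3+ < Cd2+ < Ag+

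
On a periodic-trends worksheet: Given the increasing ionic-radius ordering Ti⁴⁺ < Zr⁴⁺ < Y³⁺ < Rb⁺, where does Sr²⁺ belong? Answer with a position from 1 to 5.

First list Z and electron count for each: Ti⁴⁺ has 18 e⁻ (Z=22), Zr⁴⁺ has 36 e⁻ (Z=40), Y³⁺ has 36 e⁻ (Z=39), Sr²⁺ has 36 e⁻ (Z=38), Rb⁺ has 36 e⁻ (Z=37). Ti⁴⁺ < Zr⁴⁺ (same group, 1 shell fewer); Zr⁴⁺ < Y³⁺ (isoelectronic, higher Z=40 is smaller); Y³⁺ < Sr²⁺ (both 36 e⁻, Z=39>38); Sr²⁺ < Rb⁺ (isoelectronic, higher Z=38 is smaller).
With Sr²⁺ included the full order is Ti⁴⁺ < Zr⁴⁺ < Y³⁺ < Sr²⁺ < Rb⁺, so it takes position 4.

4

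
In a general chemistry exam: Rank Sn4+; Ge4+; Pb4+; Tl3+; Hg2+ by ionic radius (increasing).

Ge4+ < Sn4+ < Pb4+ < Tl3+ < Hg2+

First list Z and electron count for each: Ge4+ has 28 e⁻ (Z=32), Sn4+ has 46 e⁻ (Z=50), Pb4+ has 78 e⁻ (Z=82), Tl3+ has 78 e⁻ (Z=81), Hg2+ has 78 e⁻ (Z=80). Ge4+ < Sn4+ (same group, 1 shell fewer); Sn4+ < Pb4+ (same group, period 5 vs 6); Pb4+ < Tl3+ (both 78 e⁻, Z=82>81); Tl3+ < Hg2+ (isoelectronic, higher Z=81 is smaller).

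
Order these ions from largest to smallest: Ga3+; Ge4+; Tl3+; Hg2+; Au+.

Electron counts and nuclear charges: Ge4+ has 28 e⁻ (Z=32), Ga3+ has 28 e⁻ (Z=31), Tl3+ has 78 e⁻ (Z=81), Hg2+ has 78 e⁻ (Z=80), Au+ has 78 e⁻ (Z=79). Ge4+ < Ga3+ (both 28 e⁻, Z=32>31); Ga3+ < Tl3+ (same group, period 4 vs 6); Tl3+ < Hg2+ (isoelectronic, higher Z=81 is smaller); Hg2+ < Au+ (both 78 e⁻, Z=80>79).

Au+ > Hg2+ > Tl3+ > Ga3+ > Ge4+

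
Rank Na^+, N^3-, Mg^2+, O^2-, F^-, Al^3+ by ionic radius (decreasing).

These species are isoelectronic with 10 electrons. The only difference is the number of protons: Al^3+ (Z=13), Mg^2+ (Z=12), Na^+ (Z=11), F^- (Z=9), O^2- (Z=8), N^3- (Z=7). The strongest nuclear pull (Al^3+) gives the smallest ion.

N^3- > O^2- > F^- > Na^+ > Mg^2+ > Al^3+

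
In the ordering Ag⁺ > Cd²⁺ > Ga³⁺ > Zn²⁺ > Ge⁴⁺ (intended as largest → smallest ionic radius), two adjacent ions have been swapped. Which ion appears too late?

Compare adjacent ions: they are isoelectronic (28 e⁻) and Ga has more protons than Zn (31 vs 30), making Ga³⁺ smaller — yet in this decreasing list Ga³⁺ sits before Zn²⁺. Nothing else is reversed, so Zn²⁺ should move one place to the left.

Zn²⁺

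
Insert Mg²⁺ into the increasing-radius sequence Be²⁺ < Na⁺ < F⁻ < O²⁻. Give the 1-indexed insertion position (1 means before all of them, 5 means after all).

2

Be²⁺ (Z=4, 2 e⁻), Mg²⁺ (Z=12, 10 e⁻), Na⁺ (Z=11, 10 e⁻), F⁻ (Z=9, 10 e⁻), O²⁻ (Z=8, 10 e⁻). Be²⁺ < Mg²⁺ (same group, 1 shell fewer); Mg²⁺ < Na⁺ (isoelectronic, higher Z=12 is smaller); Na⁺ < F⁻ (isoelectronic, higher Z=11 is smaller); F⁻ < O²⁻ (isoelectronic, higher Z=9 is smaller).
Merged order: Be²⁺ < Mg²⁺ < Na⁺ < F⁻ < O²⁻ — Mg²⁺ is number 2.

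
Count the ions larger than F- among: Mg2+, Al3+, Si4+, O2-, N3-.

Isoelectronic series (10 e⁻ each). Size is set by nuclear charge: more protons means a smaller ion. Si4+ (Z=14), Al3+ (Z=13), Mg2+ (Z=12), F- (Z=9), O2- (Z=8), N3- (Z=7).
Placing each against F-: smaller — Si4+, Al3+, Mg2+; larger — O2-, N3-. Count: 2.

2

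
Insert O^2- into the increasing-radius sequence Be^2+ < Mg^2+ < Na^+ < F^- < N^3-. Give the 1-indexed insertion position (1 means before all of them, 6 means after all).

5

Tabulating Z and e⁻: Be^2+ has 2 e⁻ (Z=4), Mg^2+ has 10 e⁻ (Z=12), Na^+ has 10 e⁻ (Z=11), F^- has 10 e⁻ (Z=9), O^2- has 10 e⁻ (Z=8), N^3- has 10 e⁻ (Z=7). Be^2+ < Mg^2+ (same group, period 2 vs 3); Mg^2+ < Na^+ (both 10 e⁻, Z=12>11); Na^+ < F^- (both 10 e⁻, Z=11>9); F^- < O^2- (both 10 e⁻, Z=9>8); O^2- < N^3- (isoelectronic, higher Z=8 is smaller).
Putting O^2- in gives Be^2+ < Mg^2+ < Na^+ < F^- < O^2- < N^3-; it lands at slot 5.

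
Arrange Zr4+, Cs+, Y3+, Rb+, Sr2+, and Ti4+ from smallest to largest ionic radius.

Work out protons and electrons: Ti4+ (Z=22, 18 e⁻), Zr4+ (Z=40, 36 e⁻), Y3+ (Z=39, 36 e⁻), Sr2+ (Z=38, 36 e⁻), Rb+ (Z=37, 36 e⁻), Cs+ (Z=55, 54 e⁻). Ti4+ < Zr4+ (same group, 1 shell fewer); Zr4+ < Y3+ (isoelectronic, higher Z=40 is smaller); Y3+ < Sr2+ (isoelectronic, higher Z=39 is smaller); Sr2+ < Rb+ (both 36 e⁻, Z=38>37); Rb+ < Cs+ (same group, 1 shell fewer).

Ti4+ < Zr4+ < Y3+ < Sr2+ < Rb+ < Cs+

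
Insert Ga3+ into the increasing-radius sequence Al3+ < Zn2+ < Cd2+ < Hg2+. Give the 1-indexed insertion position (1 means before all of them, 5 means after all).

Work out protons and electrons: Al3+: 10 e⁻, Z=13, Ga3+: 28 e⁻, Z=31, Zn2+: 28 e⁻, Z=30, Cd2+: 46 e⁻, Z=48, Hg2+: 78 e⁻, Z=80. Al3+ < Ga3+ (same group, period 3 vs 4); Ga3+ < Zn2+ (both 28 e⁻, Z=31>30); Zn2+ < Cd2+ (same group, period 4 vs 5); Cd2+ < Hg2+ (same group, period 5 vs 6).
Putting Ga3+ in gives Al3+ < Ga3+ < Zn2+ < Cd2+ < Hg2+; it lands at slot 2.

2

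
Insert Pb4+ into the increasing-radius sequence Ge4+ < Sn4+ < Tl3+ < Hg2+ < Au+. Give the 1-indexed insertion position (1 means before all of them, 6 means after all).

Electron counts and nuclear charges: Ge4+ (Z=32, 28 e⁻), Sn4+ (Z=50, 46 e⁻), Pb4+ (Z=82, 78 e⁻), Tl3+ (Z=81, 78 e⁻), Hg2+ (Z=80, 78 e⁻), Au+ (Z=79, 78 e⁻). Ge4+ < Sn4+ (same group, period 4 vs 5); Sn4+ < Pb4+ (same group, 1 shell fewer); Pb4+ < Tl3+ (both 78 e⁻, Z=82>81); Tl3+ < Hg2+ (both 78 e⁻, Z=81>80); Hg2+ < Au+ (isoelectronic, higher Z=80 is smaller).
The complete sequence is Ge4+ < Sn4+ < Pb4+ < Tl3+ < Hg2+ < Au+. Pb4+ sits at position 3.

3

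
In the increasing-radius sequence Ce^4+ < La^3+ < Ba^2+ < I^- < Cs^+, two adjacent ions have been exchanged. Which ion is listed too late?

Cs^+

Compare adjacent ions: both have 54 electrons but Z(Cs)=55 > Z(I)=53, so Cs^+ should be the smaller of the two — yet in this increasing list I^- sits before Cs^+. Nothing else is reversed, so Cs^+ should move one place to the left.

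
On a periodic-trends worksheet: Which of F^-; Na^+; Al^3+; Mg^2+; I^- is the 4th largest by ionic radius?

Mg^2+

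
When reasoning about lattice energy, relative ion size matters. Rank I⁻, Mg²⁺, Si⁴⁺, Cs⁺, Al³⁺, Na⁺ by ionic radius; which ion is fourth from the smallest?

Na⁺

Tabulating Z and e⁻: Si⁴⁺: 10 e⁻, Z=14, Al³⁺: 10 e⁻, Z=13, Mg²⁺: 10 e⁻, Z=12, Na⁺: 10 e⁻, Z=11, Cs⁺: 54 e⁻, Z=55, I⁻: 54 e⁻, Z=53. Si⁴⁺ < Al³⁺ (isoelectronic, higher Z=14 is smaller); Al³⁺ < Mg²⁺ (isoelectronic, higher Z=13 is smaller); Mg²⁺ < Na⁺ (isoelectronic, higher Z=12 is smaller); Na⁺ < Cs⁺ (same group, 3 shells fewer); Cs⁺ < I⁻ (both 54 e⁻, Z=55>53).
Full ascending order: Si⁴⁺ < Al³⁺ < Mg²⁺ < Na⁺ < Cs⁺ < I⁻. Counting from the smallest, position 4 is Na⁺.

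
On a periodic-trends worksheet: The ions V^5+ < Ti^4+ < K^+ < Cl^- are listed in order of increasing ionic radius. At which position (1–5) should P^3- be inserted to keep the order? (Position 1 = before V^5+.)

5

These species are isoelectronic with 18 electrons. The only difference is the number of protons: V^5+ (Z=23), Ti^4+ (Z=22), K^+ (Z=19), Cl^- (Z=17), P^3- (Z=15). The strongest nuclear pull (V^5+) gives the smallest ion.
With P^3- included the full order is V^5+ < Ti^4+ < K^+ < Cl^- < P^3-, so it takes position 5.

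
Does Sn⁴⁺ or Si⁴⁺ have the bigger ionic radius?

These ions sit in one column with identical charge. Each step down the periodic table adds a principal shell, increasing the radius.

Sn⁴⁺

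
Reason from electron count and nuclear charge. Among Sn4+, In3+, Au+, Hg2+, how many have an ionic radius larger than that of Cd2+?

2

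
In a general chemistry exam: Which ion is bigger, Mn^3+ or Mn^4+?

For a single element, ionic radius drops as positive charge rises — Mn^4+ < Mn^3+.

Mn^3+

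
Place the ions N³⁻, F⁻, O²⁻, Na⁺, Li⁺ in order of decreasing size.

Work out protons and electrons: Li⁺ (Z=3, 2 e⁻), Na⁺ (Z=11, 10 e⁻), F⁻ (Z=9, 10 e⁻), O²⁻ (Z=8, 10 e⁻), N³⁻ (Z=7, 10 e⁻). Li⁺ < Na⁺ (same group, 1 shell fewer); Na⁺ < F⁻ (isoelectronic, higher Z=11 is smaller); F⁻ < O²⁻ (both 10 e⁻, Z=9>8); O²⁻ < N³⁻ (both 10 e⁻, Z=8>7).

N³⁻ > O²⁻ > F⁻ > Na⁺ > Li⁺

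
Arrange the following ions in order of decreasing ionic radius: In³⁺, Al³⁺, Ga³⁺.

In³⁺ > Ga³⁺ > Al³⁺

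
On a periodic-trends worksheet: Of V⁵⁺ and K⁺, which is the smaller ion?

These species are isoelectronic with 18 electrons. The only difference is the number of protons: V⁵⁺ (Z=23), K⁺ (Z=19). The strongest nuclear pull (V⁵⁺) gives the smallest ion.

V⁵⁺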